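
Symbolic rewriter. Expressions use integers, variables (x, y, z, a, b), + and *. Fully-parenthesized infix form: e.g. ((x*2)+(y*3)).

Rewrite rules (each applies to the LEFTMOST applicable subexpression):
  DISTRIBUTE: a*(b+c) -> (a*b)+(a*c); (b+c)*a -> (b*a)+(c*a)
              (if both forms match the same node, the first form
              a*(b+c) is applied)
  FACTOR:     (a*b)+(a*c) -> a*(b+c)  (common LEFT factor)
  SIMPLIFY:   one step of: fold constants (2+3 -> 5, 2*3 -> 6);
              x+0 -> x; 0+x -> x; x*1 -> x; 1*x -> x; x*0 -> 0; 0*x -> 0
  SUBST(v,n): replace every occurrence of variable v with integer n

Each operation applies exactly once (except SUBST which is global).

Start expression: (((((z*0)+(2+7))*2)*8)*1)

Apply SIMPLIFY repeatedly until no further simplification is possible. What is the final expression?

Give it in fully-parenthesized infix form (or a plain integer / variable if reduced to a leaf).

Answer: 144

Derivation:
Start: (((((z*0)+(2+7))*2)*8)*1)
Step 1: at root: (((((z*0)+(2+7))*2)*8)*1) -> ((((z*0)+(2+7))*2)*8); overall: (((((z*0)+(2+7))*2)*8)*1) -> ((((z*0)+(2+7))*2)*8)
Step 2: at LLL: (z*0) -> 0; overall: ((((z*0)+(2+7))*2)*8) -> (((0+(2+7))*2)*8)
Step 3: at LL: (0+(2+7)) -> (2+7); overall: (((0+(2+7))*2)*8) -> (((2+7)*2)*8)
Step 4: at LL: (2+7) -> 9; overall: (((2+7)*2)*8) -> ((9*2)*8)
Step 5: at L: (9*2) -> 18; overall: ((9*2)*8) -> (18*8)
Step 6: at root: (18*8) -> 144; overall: (18*8) -> 144
Fixed point: 144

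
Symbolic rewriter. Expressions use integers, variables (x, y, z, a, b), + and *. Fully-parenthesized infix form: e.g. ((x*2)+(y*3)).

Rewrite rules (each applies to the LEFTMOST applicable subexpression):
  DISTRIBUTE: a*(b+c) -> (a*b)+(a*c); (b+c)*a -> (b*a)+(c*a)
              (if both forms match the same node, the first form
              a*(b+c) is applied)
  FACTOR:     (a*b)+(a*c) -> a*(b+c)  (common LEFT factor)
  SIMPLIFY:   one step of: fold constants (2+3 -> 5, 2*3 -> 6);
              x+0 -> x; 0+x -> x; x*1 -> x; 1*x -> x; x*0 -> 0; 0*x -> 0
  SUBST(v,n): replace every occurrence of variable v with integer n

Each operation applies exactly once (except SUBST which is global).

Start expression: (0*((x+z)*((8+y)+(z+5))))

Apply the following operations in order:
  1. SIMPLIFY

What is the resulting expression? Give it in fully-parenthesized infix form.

Start: (0*((x+z)*((8+y)+(z+5))))
Apply SIMPLIFY at root (target: (0*((x+z)*((8+y)+(z+5))))): (0*((x+z)*((8+y)+(z+5)))) -> 0

Answer: 0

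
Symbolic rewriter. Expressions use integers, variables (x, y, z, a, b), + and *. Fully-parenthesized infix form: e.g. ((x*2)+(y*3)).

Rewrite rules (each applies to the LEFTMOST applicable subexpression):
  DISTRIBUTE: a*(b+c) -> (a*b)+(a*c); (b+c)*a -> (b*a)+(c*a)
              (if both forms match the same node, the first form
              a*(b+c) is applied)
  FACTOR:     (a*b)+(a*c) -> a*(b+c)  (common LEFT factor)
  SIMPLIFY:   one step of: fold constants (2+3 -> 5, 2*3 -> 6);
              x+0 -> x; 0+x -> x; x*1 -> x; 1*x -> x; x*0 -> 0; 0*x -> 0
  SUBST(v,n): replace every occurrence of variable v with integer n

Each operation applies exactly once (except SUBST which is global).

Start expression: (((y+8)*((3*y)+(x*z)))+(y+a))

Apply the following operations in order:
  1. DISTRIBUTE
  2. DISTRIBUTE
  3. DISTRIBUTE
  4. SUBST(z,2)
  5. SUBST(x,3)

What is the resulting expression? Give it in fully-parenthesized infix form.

Answer: ((((y*(3*y))+(8*(3*y)))+((y*(3*2))+(8*(3*2))))+(y+a))

Derivation:
Start: (((y+8)*((3*y)+(x*z)))+(y+a))
Apply DISTRIBUTE at L (target: ((y+8)*((3*y)+(x*z)))): (((y+8)*((3*y)+(x*z)))+(y+a)) -> ((((y+8)*(3*y))+((y+8)*(x*z)))+(y+a))
Apply DISTRIBUTE at LL (target: ((y+8)*(3*y))): ((((y+8)*(3*y))+((y+8)*(x*z)))+(y+a)) -> ((((y*(3*y))+(8*(3*y)))+((y+8)*(x*z)))+(y+a))
Apply DISTRIBUTE at LR (target: ((y+8)*(x*z))): ((((y*(3*y))+(8*(3*y)))+((y+8)*(x*z)))+(y+a)) -> ((((y*(3*y))+(8*(3*y)))+((y*(x*z))+(8*(x*z))))+(y+a))
Apply SUBST(z,2): ((((y*(3*y))+(8*(3*y)))+((y*(x*z))+(8*(x*z))))+(y+a)) -> ((((y*(3*y))+(8*(3*y)))+((y*(x*2))+(8*(x*2))))+(y+a))
Apply SUBST(x,3): ((((y*(3*y))+(8*(3*y)))+((y*(x*2))+(8*(x*2))))+(y+a)) -> ((((y*(3*y))+(8*(3*y)))+((y*(3*2))+(8*(3*2))))+(y+a))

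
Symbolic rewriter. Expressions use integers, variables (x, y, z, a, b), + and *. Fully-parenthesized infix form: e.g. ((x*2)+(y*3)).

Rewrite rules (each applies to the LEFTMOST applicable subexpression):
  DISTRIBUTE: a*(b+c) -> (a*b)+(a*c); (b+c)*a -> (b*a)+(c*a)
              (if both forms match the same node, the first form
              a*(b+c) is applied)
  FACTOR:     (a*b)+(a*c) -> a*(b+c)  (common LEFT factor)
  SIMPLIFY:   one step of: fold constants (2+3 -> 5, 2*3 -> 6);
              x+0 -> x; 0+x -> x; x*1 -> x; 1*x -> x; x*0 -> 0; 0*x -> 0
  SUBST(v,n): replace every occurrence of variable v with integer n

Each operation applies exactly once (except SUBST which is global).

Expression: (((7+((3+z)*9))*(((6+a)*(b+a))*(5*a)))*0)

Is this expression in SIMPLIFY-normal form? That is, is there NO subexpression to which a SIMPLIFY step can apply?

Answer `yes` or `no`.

Expression: (((7+((3+z)*9))*(((6+a)*(b+a))*(5*a)))*0)
Scanning for simplifiable subexpressions (pre-order)...
  at root: (((7+((3+z)*9))*(((6+a)*(b+a))*(5*a)))*0) (SIMPLIFIABLE)
  at L: ((7+((3+z)*9))*(((6+a)*(b+a))*(5*a))) (not simplifiable)
  at LL: (7+((3+z)*9)) (not simplifiable)
  at LLR: ((3+z)*9) (not simplifiable)
  at LLRL: (3+z) (not simplifiable)
  at LR: (((6+a)*(b+a))*(5*a)) (not simplifiable)
  at LRL: ((6+a)*(b+a)) (not simplifiable)
  at LRLL: (6+a) (not simplifiable)
  at LRLR: (b+a) (not simplifiable)
  at LRR: (5*a) (not simplifiable)
Found simplifiable subexpr at path root: (((7+((3+z)*9))*(((6+a)*(b+a))*(5*a)))*0)
One SIMPLIFY step would give: 0
-> NOT in normal form.

Answer: no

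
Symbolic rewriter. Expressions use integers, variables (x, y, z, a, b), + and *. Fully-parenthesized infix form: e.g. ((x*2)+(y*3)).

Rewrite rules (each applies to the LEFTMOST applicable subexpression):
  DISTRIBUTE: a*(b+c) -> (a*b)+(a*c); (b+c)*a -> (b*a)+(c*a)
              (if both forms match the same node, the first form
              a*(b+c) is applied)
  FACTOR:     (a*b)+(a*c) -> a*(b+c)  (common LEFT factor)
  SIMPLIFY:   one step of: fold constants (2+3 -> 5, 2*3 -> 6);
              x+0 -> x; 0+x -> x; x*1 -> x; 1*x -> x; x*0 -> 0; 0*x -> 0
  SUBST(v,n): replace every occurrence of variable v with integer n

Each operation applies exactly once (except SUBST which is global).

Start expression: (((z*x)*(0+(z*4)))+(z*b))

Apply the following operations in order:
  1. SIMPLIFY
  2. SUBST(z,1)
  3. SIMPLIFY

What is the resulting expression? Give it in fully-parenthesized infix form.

Answer: ((x*(1*4))+(1*b))

Derivation:
Start: (((z*x)*(0+(z*4)))+(z*b))
Apply SIMPLIFY at LR (target: (0+(z*4))): (((z*x)*(0+(z*4)))+(z*b)) -> (((z*x)*(z*4))+(z*b))
Apply SUBST(z,1): (((z*x)*(z*4))+(z*b)) -> (((1*x)*(1*4))+(1*b))
Apply SIMPLIFY at LL (target: (1*x)): (((1*x)*(1*4))+(1*b)) -> ((x*(1*4))+(1*b))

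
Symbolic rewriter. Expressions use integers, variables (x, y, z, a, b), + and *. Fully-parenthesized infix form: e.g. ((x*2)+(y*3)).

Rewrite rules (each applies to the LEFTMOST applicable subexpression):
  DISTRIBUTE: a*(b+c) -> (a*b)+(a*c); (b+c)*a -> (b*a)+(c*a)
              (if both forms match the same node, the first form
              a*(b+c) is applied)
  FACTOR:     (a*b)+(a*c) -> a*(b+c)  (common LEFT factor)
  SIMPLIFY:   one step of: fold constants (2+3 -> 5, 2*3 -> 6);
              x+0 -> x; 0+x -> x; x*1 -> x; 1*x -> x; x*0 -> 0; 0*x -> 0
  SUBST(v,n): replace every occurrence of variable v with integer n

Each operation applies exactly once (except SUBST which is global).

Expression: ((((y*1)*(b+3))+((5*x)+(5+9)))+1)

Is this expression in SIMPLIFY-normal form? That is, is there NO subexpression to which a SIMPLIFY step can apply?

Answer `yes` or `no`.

Expression: ((((y*1)*(b+3))+((5*x)+(5+9)))+1)
Scanning for simplifiable subexpressions (pre-order)...
  at root: ((((y*1)*(b+3))+((5*x)+(5+9)))+1) (not simplifiable)
  at L: (((y*1)*(b+3))+((5*x)+(5+9))) (not simplifiable)
  at LL: ((y*1)*(b+3)) (not simplifiable)
  at LLL: (y*1) (SIMPLIFIABLE)
  at LLR: (b+3) (not simplifiable)
  at LR: ((5*x)+(5+9)) (not simplifiable)
  at LRL: (5*x) (not simplifiable)
  at LRR: (5+9) (SIMPLIFIABLE)
Found simplifiable subexpr at path LLL: (y*1)
One SIMPLIFY step would give: (((y*(b+3))+((5*x)+(5+9)))+1)
-> NOT in normal form.

Answer: no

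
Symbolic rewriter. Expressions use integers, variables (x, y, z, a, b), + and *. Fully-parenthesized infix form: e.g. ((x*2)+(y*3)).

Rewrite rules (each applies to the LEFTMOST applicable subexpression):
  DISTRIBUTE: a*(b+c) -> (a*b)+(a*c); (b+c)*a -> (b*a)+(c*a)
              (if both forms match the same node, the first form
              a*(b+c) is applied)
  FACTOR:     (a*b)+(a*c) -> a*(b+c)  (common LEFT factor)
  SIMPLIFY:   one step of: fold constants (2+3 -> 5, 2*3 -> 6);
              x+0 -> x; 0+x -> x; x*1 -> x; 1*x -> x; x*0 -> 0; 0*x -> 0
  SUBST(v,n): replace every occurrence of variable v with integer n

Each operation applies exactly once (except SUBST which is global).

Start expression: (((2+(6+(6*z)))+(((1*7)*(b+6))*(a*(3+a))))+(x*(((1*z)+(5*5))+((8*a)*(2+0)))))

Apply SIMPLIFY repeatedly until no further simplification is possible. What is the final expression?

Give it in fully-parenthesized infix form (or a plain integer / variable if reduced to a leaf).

Start: (((2+(6+(6*z)))+(((1*7)*(b+6))*(a*(3+a))))+(x*(((1*z)+(5*5))+((8*a)*(2+0)))))
Step 1: at LRLL: (1*7) -> 7; overall: (((2+(6+(6*z)))+(((1*7)*(b+6))*(a*(3+a))))+(x*(((1*z)+(5*5))+((8*a)*(2+0))))) -> (((2+(6+(6*z)))+((7*(b+6))*(a*(3+a))))+(x*(((1*z)+(5*5))+((8*a)*(2+0)))))
Step 2: at RRLL: (1*z) -> z; overall: (((2+(6+(6*z)))+((7*(b+6))*(a*(3+a))))+(x*(((1*z)+(5*5))+((8*a)*(2+0))))) -> (((2+(6+(6*z)))+((7*(b+6))*(a*(3+a))))+(x*((z+(5*5))+((8*a)*(2+0)))))
Step 3: at RRLR: (5*5) -> 25; overall: (((2+(6+(6*z)))+((7*(b+6))*(a*(3+a))))+(x*((z+(5*5))+((8*a)*(2+0))))) -> (((2+(6+(6*z)))+((7*(b+6))*(a*(3+a))))+(x*((z+25)+((8*a)*(2+0)))))
Step 4: at RRRR: (2+0) -> 2; overall: (((2+(6+(6*z)))+((7*(b+6))*(a*(3+a))))+(x*((z+25)+((8*a)*(2+0))))) -> (((2+(6+(6*z)))+((7*(b+6))*(a*(3+a))))+(x*((z+25)+((8*a)*2))))
Fixed point: (((2+(6+(6*z)))+((7*(b+6))*(a*(3+a))))+(x*((z+25)+((8*a)*2))))

Answer: (((2+(6+(6*z)))+((7*(b+6))*(a*(3+a))))+(x*((z+25)+((8*a)*2))))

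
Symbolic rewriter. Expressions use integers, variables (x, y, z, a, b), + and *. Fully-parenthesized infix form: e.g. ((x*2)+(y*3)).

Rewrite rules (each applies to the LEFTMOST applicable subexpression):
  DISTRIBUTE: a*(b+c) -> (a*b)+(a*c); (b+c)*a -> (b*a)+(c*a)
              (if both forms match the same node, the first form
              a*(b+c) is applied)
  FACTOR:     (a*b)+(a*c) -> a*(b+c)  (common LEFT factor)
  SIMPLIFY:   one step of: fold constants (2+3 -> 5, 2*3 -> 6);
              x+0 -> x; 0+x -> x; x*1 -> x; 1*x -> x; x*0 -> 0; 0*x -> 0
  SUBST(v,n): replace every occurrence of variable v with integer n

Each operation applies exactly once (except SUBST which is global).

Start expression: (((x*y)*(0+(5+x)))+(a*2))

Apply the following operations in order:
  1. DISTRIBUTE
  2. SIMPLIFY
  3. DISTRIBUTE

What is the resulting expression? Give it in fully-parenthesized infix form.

Answer: ((0+(((x*y)*5)+((x*y)*x)))+(a*2))

Derivation:
Start: (((x*y)*(0+(5+x)))+(a*2))
Apply DISTRIBUTE at L (target: ((x*y)*(0+(5+x)))): (((x*y)*(0+(5+x)))+(a*2)) -> ((((x*y)*0)+((x*y)*(5+x)))+(a*2))
Apply SIMPLIFY at LL (target: ((x*y)*0)): ((((x*y)*0)+((x*y)*(5+x)))+(a*2)) -> ((0+((x*y)*(5+x)))+(a*2))
Apply DISTRIBUTE at LR (target: ((x*y)*(5+x))): ((0+((x*y)*(5+x)))+(a*2)) -> ((0+(((x*y)*5)+((x*y)*x)))+(a*2))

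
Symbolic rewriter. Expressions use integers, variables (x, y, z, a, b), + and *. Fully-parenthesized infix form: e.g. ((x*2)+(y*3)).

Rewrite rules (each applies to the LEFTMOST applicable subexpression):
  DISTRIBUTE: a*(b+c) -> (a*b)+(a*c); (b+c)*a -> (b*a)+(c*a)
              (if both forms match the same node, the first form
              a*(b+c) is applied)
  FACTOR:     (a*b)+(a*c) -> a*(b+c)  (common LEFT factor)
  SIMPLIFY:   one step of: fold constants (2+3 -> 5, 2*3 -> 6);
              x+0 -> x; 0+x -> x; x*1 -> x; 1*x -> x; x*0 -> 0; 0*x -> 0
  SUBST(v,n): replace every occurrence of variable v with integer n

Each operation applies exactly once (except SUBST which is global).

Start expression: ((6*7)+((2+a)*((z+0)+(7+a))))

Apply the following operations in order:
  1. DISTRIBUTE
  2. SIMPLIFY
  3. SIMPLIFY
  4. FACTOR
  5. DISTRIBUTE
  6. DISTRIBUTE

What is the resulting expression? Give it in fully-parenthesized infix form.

Answer: (42+(((2*z)+(a*z))+((2+a)*(7+a))))

Derivation:
Start: ((6*7)+((2+a)*((z+0)+(7+a))))
Apply DISTRIBUTE at R (target: ((2+a)*((z+0)+(7+a)))): ((6*7)+((2+a)*((z+0)+(7+a)))) -> ((6*7)+(((2+a)*(z+0))+((2+a)*(7+a))))
Apply SIMPLIFY at L (target: (6*7)): ((6*7)+(((2+a)*(z+0))+((2+a)*(7+a)))) -> (42+(((2+a)*(z+0))+((2+a)*(7+a))))
Apply SIMPLIFY at RLR (target: (z+0)): (42+(((2+a)*(z+0))+((2+a)*(7+a)))) -> (42+(((2+a)*z)+((2+a)*(7+a))))
Apply FACTOR at R (target: (((2+a)*z)+((2+a)*(7+a)))): (42+(((2+a)*z)+((2+a)*(7+a)))) -> (42+((2+a)*(z+(7+a))))
Apply DISTRIBUTE at R (target: ((2+a)*(z+(7+a)))): (42+((2+a)*(z+(7+a)))) -> (42+(((2+a)*z)+((2+a)*(7+a))))
Apply DISTRIBUTE at RL (target: ((2+a)*z)): (42+(((2+a)*z)+((2+a)*(7+a)))) -> (42+(((2*z)+(a*z))+((2+a)*(7+a))))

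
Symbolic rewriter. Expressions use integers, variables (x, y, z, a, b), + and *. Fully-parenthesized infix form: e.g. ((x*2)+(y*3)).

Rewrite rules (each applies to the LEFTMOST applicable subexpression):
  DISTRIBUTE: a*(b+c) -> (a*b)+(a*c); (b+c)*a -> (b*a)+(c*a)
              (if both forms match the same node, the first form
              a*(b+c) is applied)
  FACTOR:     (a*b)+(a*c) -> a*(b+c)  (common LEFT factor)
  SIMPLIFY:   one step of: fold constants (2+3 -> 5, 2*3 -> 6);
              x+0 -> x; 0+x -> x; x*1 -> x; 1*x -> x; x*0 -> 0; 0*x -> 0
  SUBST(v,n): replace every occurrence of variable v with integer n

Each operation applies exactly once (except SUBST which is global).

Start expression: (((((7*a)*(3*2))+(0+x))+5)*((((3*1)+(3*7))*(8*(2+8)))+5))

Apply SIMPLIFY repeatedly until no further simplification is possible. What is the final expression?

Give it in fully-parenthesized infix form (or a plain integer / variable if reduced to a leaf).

Start: (((((7*a)*(3*2))+(0+x))+5)*((((3*1)+(3*7))*(8*(2+8)))+5))
Step 1: at LLLR: (3*2) -> 6; overall: (((((7*a)*(3*2))+(0+x))+5)*((((3*1)+(3*7))*(8*(2+8)))+5)) -> (((((7*a)*6)+(0+x))+5)*((((3*1)+(3*7))*(8*(2+8)))+5))
Step 2: at LLR: (0+x) -> x; overall: (((((7*a)*6)+(0+x))+5)*((((3*1)+(3*7))*(8*(2+8)))+5)) -> (((((7*a)*6)+x)+5)*((((3*1)+(3*7))*(8*(2+8)))+5))
Step 3: at RLLL: (3*1) -> 3; overall: (((((7*a)*6)+x)+5)*((((3*1)+(3*7))*(8*(2+8)))+5)) -> (((((7*a)*6)+x)+5)*(((3+(3*7))*(8*(2+8)))+5))
Step 4: at RLLR: (3*7) -> 21; overall: (((((7*a)*6)+x)+5)*(((3+(3*7))*(8*(2+8)))+5)) -> (((((7*a)*6)+x)+5)*(((3+21)*(8*(2+8)))+5))
Step 5: at RLL: (3+21) -> 24; overall: (((((7*a)*6)+x)+5)*(((3+21)*(8*(2+8)))+5)) -> (((((7*a)*6)+x)+5)*((24*(8*(2+8)))+5))
Step 6: at RLRR: (2+8) -> 10; overall: (((((7*a)*6)+x)+5)*((24*(8*(2+8)))+5)) -> (((((7*a)*6)+x)+5)*((24*(8*10))+5))
Step 7: at RLR: (8*10) -> 80; overall: (((((7*a)*6)+x)+5)*((24*(8*10))+5)) -> (((((7*a)*6)+x)+5)*((24*80)+5))
Step 8: at RL: (24*80) -> 1920; overall: (((((7*a)*6)+x)+5)*((24*80)+5)) -> (((((7*a)*6)+x)+5)*(1920+5))
Step 9: at R: (1920+5) -> 1925; overall: (((((7*a)*6)+x)+5)*(1920+5)) -> (((((7*a)*6)+x)+5)*1925)
Fixed point: (((((7*a)*6)+x)+5)*1925)

Answer: (((((7*a)*6)+x)+5)*1925)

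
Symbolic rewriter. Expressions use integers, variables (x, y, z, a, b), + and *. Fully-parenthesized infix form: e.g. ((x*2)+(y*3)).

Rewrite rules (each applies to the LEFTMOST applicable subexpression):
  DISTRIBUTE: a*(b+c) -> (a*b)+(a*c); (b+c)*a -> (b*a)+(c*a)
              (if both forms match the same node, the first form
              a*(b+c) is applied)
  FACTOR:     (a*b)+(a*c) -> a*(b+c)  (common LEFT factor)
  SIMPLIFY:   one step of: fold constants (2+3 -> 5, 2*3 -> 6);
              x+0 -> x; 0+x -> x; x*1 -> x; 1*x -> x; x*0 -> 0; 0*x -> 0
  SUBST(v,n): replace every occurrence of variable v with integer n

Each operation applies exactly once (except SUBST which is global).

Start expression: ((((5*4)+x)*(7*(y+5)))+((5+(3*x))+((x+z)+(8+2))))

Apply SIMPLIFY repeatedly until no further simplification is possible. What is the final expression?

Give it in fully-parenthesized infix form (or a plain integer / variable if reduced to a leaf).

Start: ((((5*4)+x)*(7*(y+5)))+((5+(3*x))+((x+z)+(8+2))))
Step 1: at LLL: (5*4) -> 20; overall: ((((5*4)+x)*(7*(y+5)))+((5+(3*x))+((x+z)+(8+2)))) -> (((20+x)*(7*(y+5)))+((5+(3*x))+((x+z)+(8+2))))
Step 2: at RRR: (8+2) -> 10; overall: (((20+x)*(7*(y+5)))+((5+(3*x))+((x+z)+(8+2)))) -> (((20+x)*(7*(y+5)))+((5+(3*x))+((x+z)+10)))
Fixed point: (((20+x)*(7*(y+5)))+((5+(3*x))+((x+z)+10)))

Answer: (((20+x)*(7*(y+5)))+((5+(3*x))+((x+z)+10)))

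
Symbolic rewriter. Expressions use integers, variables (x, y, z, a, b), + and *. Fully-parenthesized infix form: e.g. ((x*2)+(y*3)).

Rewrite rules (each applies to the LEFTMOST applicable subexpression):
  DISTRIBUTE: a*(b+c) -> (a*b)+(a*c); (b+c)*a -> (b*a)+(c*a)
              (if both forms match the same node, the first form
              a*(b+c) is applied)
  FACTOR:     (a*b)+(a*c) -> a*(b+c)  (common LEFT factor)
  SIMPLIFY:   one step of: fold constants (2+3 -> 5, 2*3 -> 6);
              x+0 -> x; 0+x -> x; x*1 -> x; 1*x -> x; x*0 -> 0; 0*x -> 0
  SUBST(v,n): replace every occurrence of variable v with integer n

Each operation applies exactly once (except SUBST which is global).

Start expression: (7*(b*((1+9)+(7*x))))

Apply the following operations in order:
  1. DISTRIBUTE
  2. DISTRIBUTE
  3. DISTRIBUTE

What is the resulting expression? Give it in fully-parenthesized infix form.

Start: (7*(b*((1+9)+(7*x))))
Apply DISTRIBUTE at R (target: (b*((1+9)+(7*x)))): (7*(b*((1+9)+(7*x)))) -> (7*((b*(1+9))+(b*(7*x))))
Apply DISTRIBUTE at root (target: (7*((b*(1+9))+(b*(7*x))))): (7*((b*(1+9))+(b*(7*x)))) -> ((7*(b*(1+9)))+(7*(b*(7*x))))
Apply DISTRIBUTE at LR (target: (b*(1+9))): ((7*(b*(1+9)))+(7*(b*(7*x)))) -> ((7*((b*1)+(b*9)))+(7*(b*(7*x))))

Answer: ((7*((b*1)+(b*9)))+(7*(b*(7*x))))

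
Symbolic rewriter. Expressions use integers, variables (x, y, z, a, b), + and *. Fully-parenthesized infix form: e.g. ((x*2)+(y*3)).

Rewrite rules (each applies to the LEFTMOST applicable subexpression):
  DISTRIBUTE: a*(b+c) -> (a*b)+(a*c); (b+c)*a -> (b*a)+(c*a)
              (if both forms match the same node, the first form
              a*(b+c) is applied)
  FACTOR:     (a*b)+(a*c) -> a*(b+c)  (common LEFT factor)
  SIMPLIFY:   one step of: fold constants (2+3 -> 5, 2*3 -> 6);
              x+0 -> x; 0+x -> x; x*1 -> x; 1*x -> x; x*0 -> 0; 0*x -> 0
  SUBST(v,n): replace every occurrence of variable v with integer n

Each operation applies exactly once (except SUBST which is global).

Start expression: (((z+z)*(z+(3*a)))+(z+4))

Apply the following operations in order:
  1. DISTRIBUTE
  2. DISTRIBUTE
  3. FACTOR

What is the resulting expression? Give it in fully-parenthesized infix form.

Answer: (((z*(z+z))+((z+z)*(3*a)))+(z+4))

Derivation:
Start: (((z+z)*(z+(3*a)))+(z+4))
Apply DISTRIBUTE at L (target: ((z+z)*(z+(3*a)))): (((z+z)*(z+(3*a)))+(z+4)) -> ((((z+z)*z)+((z+z)*(3*a)))+(z+4))
Apply DISTRIBUTE at LL (target: ((z+z)*z)): ((((z+z)*z)+((z+z)*(3*a)))+(z+4)) -> ((((z*z)+(z*z))+((z+z)*(3*a)))+(z+4))
Apply FACTOR at LL (target: ((z*z)+(z*z))): ((((z*z)+(z*z))+((z+z)*(3*a)))+(z+4)) -> (((z*(z+z))+((z+z)*(3*a)))+(z+4))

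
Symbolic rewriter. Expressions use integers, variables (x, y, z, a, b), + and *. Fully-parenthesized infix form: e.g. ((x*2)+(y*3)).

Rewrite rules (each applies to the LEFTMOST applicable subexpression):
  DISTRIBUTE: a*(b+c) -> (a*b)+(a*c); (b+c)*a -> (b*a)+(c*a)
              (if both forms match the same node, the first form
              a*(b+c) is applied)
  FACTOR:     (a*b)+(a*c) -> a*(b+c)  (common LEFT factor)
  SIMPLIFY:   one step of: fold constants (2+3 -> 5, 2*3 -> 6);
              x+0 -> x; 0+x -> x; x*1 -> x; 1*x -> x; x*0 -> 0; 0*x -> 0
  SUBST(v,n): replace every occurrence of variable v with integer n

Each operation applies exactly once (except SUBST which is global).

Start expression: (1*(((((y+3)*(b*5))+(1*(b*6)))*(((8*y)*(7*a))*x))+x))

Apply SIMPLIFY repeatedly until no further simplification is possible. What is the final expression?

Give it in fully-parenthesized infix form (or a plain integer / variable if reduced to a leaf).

Start: (1*(((((y+3)*(b*5))+(1*(b*6)))*(((8*y)*(7*a))*x))+x))
Step 1: at root: (1*(((((y+3)*(b*5))+(1*(b*6)))*(((8*y)*(7*a))*x))+x)) -> (((((y+3)*(b*5))+(1*(b*6)))*(((8*y)*(7*a))*x))+x); overall: (1*(((((y+3)*(b*5))+(1*(b*6)))*(((8*y)*(7*a))*x))+x)) -> (((((y+3)*(b*5))+(1*(b*6)))*(((8*y)*(7*a))*x))+x)
Step 2: at LLR: (1*(b*6)) -> (b*6); overall: (((((y+3)*(b*5))+(1*(b*6)))*(((8*y)*(7*a))*x))+x) -> (((((y+3)*(b*5))+(b*6))*(((8*y)*(7*a))*x))+x)
Fixed point: (((((y+3)*(b*5))+(b*6))*(((8*y)*(7*a))*x))+x)

Answer: (((((y+3)*(b*5))+(b*6))*(((8*y)*(7*a))*x))+x)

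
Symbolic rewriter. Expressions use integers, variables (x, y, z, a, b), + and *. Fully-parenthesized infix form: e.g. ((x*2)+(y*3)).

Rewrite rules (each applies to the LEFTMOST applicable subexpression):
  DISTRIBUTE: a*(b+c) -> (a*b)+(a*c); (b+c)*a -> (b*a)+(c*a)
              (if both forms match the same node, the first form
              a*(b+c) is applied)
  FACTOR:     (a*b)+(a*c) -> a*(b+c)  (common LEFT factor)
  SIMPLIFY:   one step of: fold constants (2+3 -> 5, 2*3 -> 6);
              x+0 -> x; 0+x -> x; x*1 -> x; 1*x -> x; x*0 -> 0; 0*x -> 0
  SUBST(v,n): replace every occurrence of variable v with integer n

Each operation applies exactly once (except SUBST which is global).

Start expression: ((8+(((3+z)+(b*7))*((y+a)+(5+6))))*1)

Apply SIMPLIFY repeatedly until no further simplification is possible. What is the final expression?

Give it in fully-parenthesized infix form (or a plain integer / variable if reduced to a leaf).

Start: ((8+(((3+z)+(b*7))*((y+a)+(5+6))))*1)
Step 1: at root: ((8+(((3+z)+(b*7))*((y+a)+(5+6))))*1) -> (8+(((3+z)+(b*7))*((y+a)+(5+6)))); overall: ((8+(((3+z)+(b*7))*((y+a)+(5+6))))*1) -> (8+(((3+z)+(b*7))*((y+a)+(5+6))))
Step 2: at RRR: (5+6) -> 11; overall: (8+(((3+z)+(b*7))*((y+a)+(5+6)))) -> (8+(((3+z)+(b*7))*((y+a)+11)))
Fixed point: (8+(((3+z)+(b*7))*((y+a)+11)))

Answer: (8+(((3+z)+(b*7))*((y+a)+11)))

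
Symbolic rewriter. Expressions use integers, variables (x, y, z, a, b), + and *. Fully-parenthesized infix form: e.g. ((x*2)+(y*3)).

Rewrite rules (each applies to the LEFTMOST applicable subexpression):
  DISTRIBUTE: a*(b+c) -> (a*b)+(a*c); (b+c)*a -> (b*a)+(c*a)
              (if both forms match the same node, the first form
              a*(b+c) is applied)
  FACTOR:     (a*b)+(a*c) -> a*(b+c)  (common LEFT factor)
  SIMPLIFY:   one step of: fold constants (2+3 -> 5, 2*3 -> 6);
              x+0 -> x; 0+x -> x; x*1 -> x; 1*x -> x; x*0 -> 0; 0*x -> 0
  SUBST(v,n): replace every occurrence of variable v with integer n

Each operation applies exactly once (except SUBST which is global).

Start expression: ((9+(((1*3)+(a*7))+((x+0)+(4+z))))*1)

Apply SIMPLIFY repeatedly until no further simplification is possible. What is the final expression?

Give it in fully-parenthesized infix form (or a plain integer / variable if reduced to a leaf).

Answer: (9+((3+(a*7))+(x+(4+z))))

Derivation:
Start: ((9+(((1*3)+(a*7))+((x+0)+(4+z))))*1)
Step 1: at root: ((9+(((1*3)+(a*7))+((x+0)+(4+z))))*1) -> (9+(((1*3)+(a*7))+((x+0)+(4+z)))); overall: ((9+(((1*3)+(a*7))+((x+0)+(4+z))))*1) -> (9+(((1*3)+(a*7))+((x+0)+(4+z))))
Step 2: at RLL: (1*3) -> 3; overall: (9+(((1*3)+(a*7))+((x+0)+(4+z)))) -> (9+((3+(a*7))+((x+0)+(4+z))))
Step 3: at RRL: (x+0) -> x; overall: (9+((3+(a*7))+((x+0)+(4+z)))) -> (9+((3+(a*7))+(x+(4+z))))
Fixed point: (9+((3+(a*7))+(x+(4+z))))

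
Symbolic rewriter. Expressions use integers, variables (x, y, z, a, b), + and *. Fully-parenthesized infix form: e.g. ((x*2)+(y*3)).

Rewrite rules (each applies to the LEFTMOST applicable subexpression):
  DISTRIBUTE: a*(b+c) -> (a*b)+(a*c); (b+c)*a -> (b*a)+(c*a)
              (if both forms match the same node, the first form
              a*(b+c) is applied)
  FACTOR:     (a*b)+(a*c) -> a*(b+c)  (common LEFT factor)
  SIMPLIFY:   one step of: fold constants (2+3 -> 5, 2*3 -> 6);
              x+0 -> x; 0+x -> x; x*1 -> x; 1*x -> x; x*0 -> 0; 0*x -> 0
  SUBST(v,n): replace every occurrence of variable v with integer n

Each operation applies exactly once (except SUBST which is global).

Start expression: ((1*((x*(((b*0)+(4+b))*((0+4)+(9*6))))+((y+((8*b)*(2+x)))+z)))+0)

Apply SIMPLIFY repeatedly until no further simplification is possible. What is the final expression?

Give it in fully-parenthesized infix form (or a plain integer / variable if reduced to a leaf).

Answer: ((x*((4+b)*58))+((y+((8*b)*(2+x)))+z))

Derivation:
Start: ((1*((x*(((b*0)+(4+b))*((0+4)+(9*6))))+((y+((8*b)*(2+x)))+z)))+0)
Step 1: at root: ((1*((x*(((b*0)+(4+b))*((0+4)+(9*6))))+((y+((8*b)*(2+x)))+z)))+0) -> (1*((x*(((b*0)+(4+b))*((0+4)+(9*6))))+((y+((8*b)*(2+x)))+z))); overall: ((1*((x*(((b*0)+(4+b))*((0+4)+(9*6))))+((y+((8*b)*(2+x)))+z)))+0) -> (1*((x*(((b*0)+(4+b))*((0+4)+(9*6))))+((y+((8*b)*(2+x)))+z)))
Step 2: at root: (1*((x*(((b*0)+(4+b))*((0+4)+(9*6))))+((y+((8*b)*(2+x)))+z))) -> ((x*(((b*0)+(4+b))*((0+4)+(9*6))))+((y+((8*b)*(2+x)))+z)); overall: (1*((x*(((b*0)+(4+b))*((0+4)+(9*6))))+((y+((8*b)*(2+x)))+z))) -> ((x*(((b*0)+(4+b))*((0+4)+(9*6))))+((y+((8*b)*(2+x)))+z))
Step 3: at LRLL: (b*0) -> 0; overall: ((x*(((b*0)+(4+b))*((0+4)+(9*6))))+((y+((8*b)*(2+x)))+z)) -> ((x*((0+(4+b))*((0+4)+(9*6))))+((y+((8*b)*(2+x)))+z))
Step 4: at LRL: (0+(4+b)) -> (4+b); overall: ((x*((0+(4+b))*((0+4)+(9*6))))+((y+((8*b)*(2+x)))+z)) -> ((x*((4+b)*((0+4)+(9*6))))+((y+((8*b)*(2+x)))+z))
Step 5: at LRRL: (0+4) -> 4; overall: ((x*((4+b)*((0+4)+(9*6))))+((y+((8*b)*(2+x)))+z)) -> ((x*((4+b)*(4+(9*6))))+((y+((8*b)*(2+x)))+z))
Step 6: at LRRR: (9*6) -> 54; overall: ((x*((4+b)*(4+(9*6))))+((y+((8*b)*(2+x)))+z)) -> ((x*((4+b)*(4+54)))+((y+((8*b)*(2+x)))+z))
Step 7: at LRR: (4+54) -> 58; overall: ((x*((4+b)*(4+54)))+((y+((8*b)*(2+x)))+z)) -> ((x*((4+b)*58))+((y+((8*b)*(2+x)))+z))
Fixed point: ((x*((4+b)*58))+((y+((8*b)*(2+x)))+z))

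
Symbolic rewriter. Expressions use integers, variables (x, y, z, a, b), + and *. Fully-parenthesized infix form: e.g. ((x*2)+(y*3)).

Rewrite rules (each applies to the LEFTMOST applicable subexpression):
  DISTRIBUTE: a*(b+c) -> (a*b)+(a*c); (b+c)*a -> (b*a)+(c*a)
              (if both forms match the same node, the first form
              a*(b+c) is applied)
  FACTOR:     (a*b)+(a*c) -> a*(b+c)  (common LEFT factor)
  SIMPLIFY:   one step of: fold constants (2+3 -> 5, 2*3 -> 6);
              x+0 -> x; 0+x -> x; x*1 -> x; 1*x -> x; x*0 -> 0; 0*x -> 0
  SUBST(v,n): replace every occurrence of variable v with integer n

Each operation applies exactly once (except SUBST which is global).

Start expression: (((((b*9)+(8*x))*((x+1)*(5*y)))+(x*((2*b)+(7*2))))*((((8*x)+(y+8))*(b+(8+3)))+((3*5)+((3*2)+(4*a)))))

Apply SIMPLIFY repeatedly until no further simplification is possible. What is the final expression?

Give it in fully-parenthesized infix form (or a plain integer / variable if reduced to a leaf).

Start: (((((b*9)+(8*x))*((x+1)*(5*y)))+(x*((2*b)+(7*2))))*((((8*x)+(y+8))*(b+(8+3)))+((3*5)+((3*2)+(4*a)))))
Step 1: at LRRR: (7*2) -> 14; overall: (((((b*9)+(8*x))*((x+1)*(5*y)))+(x*((2*b)+(7*2))))*((((8*x)+(y+8))*(b+(8+3)))+((3*5)+((3*2)+(4*a))))) -> (((((b*9)+(8*x))*((x+1)*(5*y)))+(x*((2*b)+14)))*((((8*x)+(y+8))*(b+(8+3)))+((3*5)+((3*2)+(4*a)))))
Step 2: at RLRR: (8+3) -> 11; overall: (((((b*9)+(8*x))*((x+1)*(5*y)))+(x*((2*b)+14)))*((((8*x)+(y+8))*(b+(8+3)))+((3*5)+((3*2)+(4*a))))) -> (((((b*9)+(8*x))*((x+1)*(5*y)))+(x*((2*b)+14)))*((((8*x)+(y+8))*(b+11))+((3*5)+((3*2)+(4*a)))))
Step 3: at RRL: (3*5) -> 15; overall: (((((b*9)+(8*x))*((x+1)*(5*y)))+(x*((2*b)+14)))*((((8*x)+(y+8))*(b+11))+((3*5)+((3*2)+(4*a))))) -> (((((b*9)+(8*x))*((x+1)*(5*y)))+(x*((2*b)+14)))*((((8*x)+(y+8))*(b+11))+(15+((3*2)+(4*a)))))
Step 4: at RRRL: (3*2) -> 6; overall: (((((b*9)+(8*x))*((x+1)*(5*y)))+(x*((2*b)+14)))*((((8*x)+(y+8))*(b+11))+(15+((3*2)+(4*a))))) -> (((((b*9)+(8*x))*((x+1)*(5*y)))+(x*((2*b)+14)))*((((8*x)+(y+8))*(b+11))+(15+(6+(4*a)))))
Fixed point: (((((b*9)+(8*x))*((x+1)*(5*y)))+(x*((2*b)+14)))*((((8*x)+(y+8))*(b+11))+(15+(6+(4*a)))))

Answer: (((((b*9)+(8*x))*((x+1)*(5*y)))+(x*((2*b)+14)))*((((8*x)+(y+8))*(b+11))+(15+(6+(4*a)))))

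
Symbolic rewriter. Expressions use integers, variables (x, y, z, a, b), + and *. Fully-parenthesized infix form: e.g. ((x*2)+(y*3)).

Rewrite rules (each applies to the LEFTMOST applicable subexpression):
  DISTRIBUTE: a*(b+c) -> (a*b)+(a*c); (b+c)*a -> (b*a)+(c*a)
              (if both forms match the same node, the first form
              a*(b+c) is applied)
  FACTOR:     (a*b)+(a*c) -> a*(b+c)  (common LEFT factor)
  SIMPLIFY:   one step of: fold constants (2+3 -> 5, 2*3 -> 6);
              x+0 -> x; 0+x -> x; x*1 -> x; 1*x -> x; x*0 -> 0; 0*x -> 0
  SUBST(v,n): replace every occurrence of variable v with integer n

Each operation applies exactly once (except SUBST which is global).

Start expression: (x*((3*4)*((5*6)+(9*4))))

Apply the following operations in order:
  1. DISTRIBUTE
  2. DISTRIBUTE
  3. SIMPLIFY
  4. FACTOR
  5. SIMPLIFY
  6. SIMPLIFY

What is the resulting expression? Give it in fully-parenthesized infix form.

Answer: (x*(360+((3*4)*(9*4))))

Derivation:
Start: (x*((3*4)*((5*6)+(9*4))))
Apply DISTRIBUTE at R (target: ((3*4)*((5*6)+(9*4)))): (x*((3*4)*((5*6)+(9*4)))) -> (x*(((3*4)*(5*6))+((3*4)*(9*4))))
Apply DISTRIBUTE at root (target: (x*(((3*4)*(5*6))+((3*4)*(9*4))))): (x*(((3*4)*(5*6))+((3*4)*(9*4)))) -> ((x*((3*4)*(5*6)))+(x*((3*4)*(9*4))))
Apply SIMPLIFY at LRL (target: (3*4)): ((x*((3*4)*(5*6)))+(x*((3*4)*(9*4)))) -> ((x*(12*(5*6)))+(x*((3*4)*(9*4))))
Apply FACTOR at root (target: ((x*(12*(5*6)))+(x*((3*4)*(9*4))))): ((x*(12*(5*6)))+(x*((3*4)*(9*4)))) -> (x*((12*(5*6))+((3*4)*(9*4))))
Apply SIMPLIFY at RLR (target: (5*6)): (x*((12*(5*6))+((3*4)*(9*4)))) -> (x*((12*30)+((3*4)*(9*4))))
Apply SIMPLIFY at RL (target: (12*30)): (x*((12*30)+((3*4)*(9*4)))) -> (x*(360+((3*4)*(9*4))))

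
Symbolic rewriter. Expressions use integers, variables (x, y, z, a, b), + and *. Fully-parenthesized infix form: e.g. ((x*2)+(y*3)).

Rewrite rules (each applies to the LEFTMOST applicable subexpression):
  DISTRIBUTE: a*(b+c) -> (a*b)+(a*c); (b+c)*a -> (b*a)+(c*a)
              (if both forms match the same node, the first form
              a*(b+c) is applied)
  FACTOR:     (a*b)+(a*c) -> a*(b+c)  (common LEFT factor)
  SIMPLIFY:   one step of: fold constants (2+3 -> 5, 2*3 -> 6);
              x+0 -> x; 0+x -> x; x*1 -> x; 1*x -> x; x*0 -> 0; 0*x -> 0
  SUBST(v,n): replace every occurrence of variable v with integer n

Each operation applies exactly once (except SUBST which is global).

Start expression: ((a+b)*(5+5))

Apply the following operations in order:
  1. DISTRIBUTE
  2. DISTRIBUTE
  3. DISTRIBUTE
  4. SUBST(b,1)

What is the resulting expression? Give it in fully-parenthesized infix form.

Start: ((a+b)*(5+5))
Apply DISTRIBUTE at root (target: ((a+b)*(5+5))): ((a+b)*(5+5)) -> (((a+b)*5)+((a+b)*5))
Apply DISTRIBUTE at L (target: ((a+b)*5)): (((a+b)*5)+((a+b)*5)) -> (((a*5)+(b*5))+((a+b)*5))
Apply DISTRIBUTE at R (target: ((a+b)*5)): (((a*5)+(b*5))+((a+b)*5)) -> (((a*5)+(b*5))+((a*5)+(b*5)))
Apply SUBST(b,1): (((a*5)+(b*5))+((a*5)+(b*5))) -> (((a*5)+(1*5))+((a*5)+(1*5)))

Answer: (((a*5)+(1*5))+((a*5)+(1*5)))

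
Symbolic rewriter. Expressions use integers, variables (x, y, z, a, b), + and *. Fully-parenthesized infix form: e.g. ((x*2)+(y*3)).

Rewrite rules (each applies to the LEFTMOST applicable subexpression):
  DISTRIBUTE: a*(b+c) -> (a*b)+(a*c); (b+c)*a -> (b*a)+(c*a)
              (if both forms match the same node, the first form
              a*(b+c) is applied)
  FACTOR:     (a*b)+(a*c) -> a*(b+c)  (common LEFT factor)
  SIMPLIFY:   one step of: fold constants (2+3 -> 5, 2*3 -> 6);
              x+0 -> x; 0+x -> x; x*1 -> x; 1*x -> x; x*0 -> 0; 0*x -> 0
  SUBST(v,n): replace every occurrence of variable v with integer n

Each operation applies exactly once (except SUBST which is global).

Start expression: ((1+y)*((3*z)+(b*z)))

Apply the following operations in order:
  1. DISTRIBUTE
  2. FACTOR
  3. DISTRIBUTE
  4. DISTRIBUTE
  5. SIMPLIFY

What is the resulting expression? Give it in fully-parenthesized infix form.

Answer: (((3*z)+(y*(3*z)))+((1+y)*(b*z)))

Derivation:
Start: ((1+y)*((3*z)+(b*z)))
Apply DISTRIBUTE at root (target: ((1+y)*((3*z)+(b*z)))): ((1+y)*((3*z)+(b*z))) -> (((1+y)*(3*z))+((1+y)*(b*z)))
Apply FACTOR at root (target: (((1+y)*(3*z))+((1+y)*(b*z)))): (((1+y)*(3*z))+((1+y)*(b*z))) -> ((1+y)*((3*z)+(b*z)))
Apply DISTRIBUTE at root (target: ((1+y)*((3*z)+(b*z)))): ((1+y)*((3*z)+(b*z))) -> (((1+y)*(3*z))+((1+y)*(b*z)))
Apply DISTRIBUTE at L (target: ((1+y)*(3*z))): (((1+y)*(3*z))+((1+y)*(b*z))) -> (((1*(3*z))+(y*(3*z)))+((1+y)*(b*z)))
Apply SIMPLIFY at LL (target: (1*(3*z))): (((1*(3*z))+(y*(3*z)))+((1+y)*(b*z))) -> (((3*z)+(y*(3*z)))+((1+y)*(b*z)))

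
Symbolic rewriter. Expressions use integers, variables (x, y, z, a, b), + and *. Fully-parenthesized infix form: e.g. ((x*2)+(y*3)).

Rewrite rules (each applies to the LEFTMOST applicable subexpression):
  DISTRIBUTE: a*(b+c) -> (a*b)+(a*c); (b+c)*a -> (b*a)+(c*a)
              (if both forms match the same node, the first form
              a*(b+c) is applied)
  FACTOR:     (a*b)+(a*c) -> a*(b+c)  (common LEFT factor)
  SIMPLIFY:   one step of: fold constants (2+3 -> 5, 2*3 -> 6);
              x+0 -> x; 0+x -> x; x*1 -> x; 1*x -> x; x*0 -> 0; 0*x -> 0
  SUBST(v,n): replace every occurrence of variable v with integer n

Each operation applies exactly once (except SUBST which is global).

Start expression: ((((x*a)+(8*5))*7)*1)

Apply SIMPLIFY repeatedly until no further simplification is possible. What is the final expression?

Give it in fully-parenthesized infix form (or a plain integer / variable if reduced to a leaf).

Answer: (((x*a)+40)*7)

Derivation:
Start: ((((x*a)+(8*5))*7)*1)
Step 1: at root: ((((x*a)+(8*5))*7)*1) -> (((x*a)+(8*5))*7); overall: ((((x*a)+(8*5))*7)*1) -> (((x*a)+(8*5))*7)
Step 2: at LR: (8*5) -> 40; overall: (((x*a)+(8*5))*7) -> (((x*a)+40)*7)
Fixed point: (((x*a)+40)*7)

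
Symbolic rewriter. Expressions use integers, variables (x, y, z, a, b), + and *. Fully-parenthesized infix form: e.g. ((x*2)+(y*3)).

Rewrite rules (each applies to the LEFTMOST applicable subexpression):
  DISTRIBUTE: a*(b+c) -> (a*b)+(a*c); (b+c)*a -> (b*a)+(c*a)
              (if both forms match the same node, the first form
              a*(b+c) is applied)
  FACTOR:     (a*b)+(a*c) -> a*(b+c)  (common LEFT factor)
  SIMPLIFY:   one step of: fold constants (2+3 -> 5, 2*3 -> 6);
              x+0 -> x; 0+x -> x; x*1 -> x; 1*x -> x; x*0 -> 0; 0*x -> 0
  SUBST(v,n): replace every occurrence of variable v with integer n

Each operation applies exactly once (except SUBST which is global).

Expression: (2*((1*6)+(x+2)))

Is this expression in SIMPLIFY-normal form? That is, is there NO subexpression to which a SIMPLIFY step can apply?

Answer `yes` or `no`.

Answer: no

Derivation:
Expression: (2*((1*6)+(x+2)))
Scanning for simplifiable subexpressions (pre-order)...
  at root: (2*((1*6)+(x+2))) (not simplifiable)
  at R: ((1*6)+(x+2)) (not simplifiable)
  at RL: (1*6) (SIMPLIFIABLE)
  at RR: (x+2) (not simplifiable)
Found simplifiable subexpr at path RL: (1*6)
One SIMPLIFY step would give: (2*(6+(x+2)))
-> NOT in normal form.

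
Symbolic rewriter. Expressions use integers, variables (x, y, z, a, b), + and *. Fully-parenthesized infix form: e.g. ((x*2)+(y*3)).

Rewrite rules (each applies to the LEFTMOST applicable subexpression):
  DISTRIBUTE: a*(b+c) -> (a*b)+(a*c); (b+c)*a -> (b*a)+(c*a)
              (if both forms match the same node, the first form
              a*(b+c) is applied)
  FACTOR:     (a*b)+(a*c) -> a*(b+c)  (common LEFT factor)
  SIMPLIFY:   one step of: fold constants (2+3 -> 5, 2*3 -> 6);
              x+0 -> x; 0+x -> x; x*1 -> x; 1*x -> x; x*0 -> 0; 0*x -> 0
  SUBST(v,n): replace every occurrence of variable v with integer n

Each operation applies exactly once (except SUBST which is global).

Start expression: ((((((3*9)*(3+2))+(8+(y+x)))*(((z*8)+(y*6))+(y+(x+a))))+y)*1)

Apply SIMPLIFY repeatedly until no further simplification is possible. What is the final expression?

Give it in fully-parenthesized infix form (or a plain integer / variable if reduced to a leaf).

Answer: (((135+(8+(y+x)))*(((z*8)+(y*6))+(y+(x+a))))+y)

Derivation:
Start: ((((((3*9)*(3+2))+(8+(y+x)))*(((z*8)+(y*6))+(y+(x+a))))+y)*1)
Step 1: at root: ((((((3*9)*(3+2))+(8+(y+x)))*(((z*8)+(y*6))+(y+(x+a))))+y)*1) -> (((((3*9)*(3+2))+(8+(y+x)))*(((z*8)+(y*6))+(y+(x+a))))+y); overall: ((((((3*9)*(3+2))+(8+(y+x)))*(((z*8)+(y*6))+(y+(x+a))))+y)*1) -> (((((3*9)*(3+2))+(8+(y+x)))*(((z*8)+(y*6))+(y+(x+a))))+y)
Step 2: at LLLL: (3*9) -> 27; overall: (((((3*9)*(3+2))+(8+(y+x)))*(((z*8)+(y*6))+(y+(x+a))))+y) -> ((((27*(3+2))+(8+(y+x)))*(((z*8)+(y*6))+(y+(x+a))))+y)
Step 3: at LLLR: (3+2) -> 5; overall: ((((27*(3+2))+(8+(y+x)))*(((z*8)+(y*6))+(y+(x+a))))+y) -> ((((27*5)+(8+(y+x)))*(((z*8)+(y*6))+(y+(x+a))))+y)
Step 4: at LLL: (27*5) -> 135; overall: ((((27*5)+(8+(y+x)))*(((z*8)+(y*6))+(y+(x+a))))+y) -> (((135+(8+(y+x)))*(((z*8)+(y*6))+(y+(x+a))))+y)
Fixed point: (((135+(8+(y+x)))*(((z*8)+(y*6))+(y+(x+a))))+y)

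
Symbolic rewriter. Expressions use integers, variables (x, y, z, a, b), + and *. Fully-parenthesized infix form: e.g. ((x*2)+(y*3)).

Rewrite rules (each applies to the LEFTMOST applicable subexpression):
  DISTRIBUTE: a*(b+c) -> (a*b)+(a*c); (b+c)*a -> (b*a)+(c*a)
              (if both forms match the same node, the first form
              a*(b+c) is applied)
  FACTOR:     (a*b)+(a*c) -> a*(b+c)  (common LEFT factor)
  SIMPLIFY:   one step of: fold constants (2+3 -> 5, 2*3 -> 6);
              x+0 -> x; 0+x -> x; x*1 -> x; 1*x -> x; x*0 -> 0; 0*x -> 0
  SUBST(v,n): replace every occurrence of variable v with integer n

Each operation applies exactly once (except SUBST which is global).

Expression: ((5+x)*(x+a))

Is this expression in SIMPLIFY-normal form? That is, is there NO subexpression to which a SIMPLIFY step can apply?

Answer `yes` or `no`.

Answer: yes

Derivation:
Expression: ((5+x)*(x+a))
Scanning for simplifiable subexpressions (pre-order)...
  at root: ((5+x)*(x+a)) (not simplifiable)
  at L: (5+x) (not simplifiable)
  at R: (x+a) (not simplifiable)
Result: no simplifiable subexpression found -> normal form.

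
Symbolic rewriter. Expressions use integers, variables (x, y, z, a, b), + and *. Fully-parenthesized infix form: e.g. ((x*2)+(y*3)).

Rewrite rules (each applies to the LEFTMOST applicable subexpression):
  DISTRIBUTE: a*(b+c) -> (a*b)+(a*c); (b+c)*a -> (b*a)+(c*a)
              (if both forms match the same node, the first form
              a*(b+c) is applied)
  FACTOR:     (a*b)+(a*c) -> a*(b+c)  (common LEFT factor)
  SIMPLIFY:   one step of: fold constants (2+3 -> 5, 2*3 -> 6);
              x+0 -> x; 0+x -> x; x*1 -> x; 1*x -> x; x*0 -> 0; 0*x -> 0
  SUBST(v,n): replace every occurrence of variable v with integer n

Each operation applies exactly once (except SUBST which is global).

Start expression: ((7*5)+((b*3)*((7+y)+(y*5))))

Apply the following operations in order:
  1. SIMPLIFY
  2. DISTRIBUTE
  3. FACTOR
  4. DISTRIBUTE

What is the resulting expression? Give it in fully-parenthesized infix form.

Start: ((7*5)+((b*3)*((7+y)+(y*5))))
Apply SIMPLIFY at L (target: (7*5)): ((7*5)+((b*3)*((7+y)+(y*5)))) -> (35+((b*3)*((7+y)+(y*5))))
Apply DISTRIBUTE at R (target: ((b*3)*((7+y)+(y*5)))): (35+((b*3)*((7+y)+(y*5)))) -> (35+(((b*3)*(7+y))+((b*3)*(y*5))))
Apply FACTOR at R (target: (((b*3)*(7+y))+((b*3)*(y*5)))): (35+(((b*3)*(7+y))+((b*3)*(y*5)))) -> (35+((b*3)*((7+y)+(y*5))))
Apply DISTRIBUTE at R (target: ((b*3)*((7+y)+(y*5)))): (35+((b*3)*((7+y)+(y*5)))) -> (35+(((b*3)*(7+y))+((b*3)*(y*5))))

Answer: (35+(((b*3)*(7+y))+((b*3)*(y*5))))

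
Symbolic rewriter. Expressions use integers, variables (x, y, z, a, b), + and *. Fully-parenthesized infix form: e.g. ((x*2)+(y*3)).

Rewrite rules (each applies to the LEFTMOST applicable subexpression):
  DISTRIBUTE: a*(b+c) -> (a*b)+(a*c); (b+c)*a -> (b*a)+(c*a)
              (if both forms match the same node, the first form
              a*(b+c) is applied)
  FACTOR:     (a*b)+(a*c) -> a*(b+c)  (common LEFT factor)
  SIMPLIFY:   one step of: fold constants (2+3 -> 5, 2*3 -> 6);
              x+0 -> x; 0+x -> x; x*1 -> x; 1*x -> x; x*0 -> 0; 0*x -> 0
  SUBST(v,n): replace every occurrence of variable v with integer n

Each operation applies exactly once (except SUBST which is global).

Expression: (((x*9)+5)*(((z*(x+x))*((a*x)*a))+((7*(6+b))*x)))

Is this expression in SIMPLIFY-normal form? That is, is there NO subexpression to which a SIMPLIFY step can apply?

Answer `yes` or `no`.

Answer: yes

Derivation:
Expression: (((x*9)+5)*(((z*(x+x))*((a*x)*a))+((7*(6+b))*x)))
Scanning for simplifiable subexpressions (pre-order)...
  at root: (((x*9)+5)*(((z*(x+x))*((a*x)*a))+((7*(6+b))*x))) (not simplifiable)
  at L: ((x*9)+5) (not simplifiable)
  at LL: (x*9) (not simplifiable)
  at R: (((z*(x+x))*((a*x)*a))+((7*(6+b))*x)) (not simplifiable)
  at RL: ((z*(x+x))*((a*x)*a)) (not simplifiable)
  at RLL: (z*(x+x)) (not simplifiable)
  at RLLR: (x+x) (not simplifiable)
  at RLR: ((a*x)*a) (not simplifiable)
  at RLRL: (a*x) (not simplifiable)
  at RR: ((7*(6+b))*x) (not simplifiable)
  at RRL: (7*(6+b)) (not simplifiable)
  at RRLR: (6+b) (not simplifiable)
Result: no simplifiable subexpression found -> normal form.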